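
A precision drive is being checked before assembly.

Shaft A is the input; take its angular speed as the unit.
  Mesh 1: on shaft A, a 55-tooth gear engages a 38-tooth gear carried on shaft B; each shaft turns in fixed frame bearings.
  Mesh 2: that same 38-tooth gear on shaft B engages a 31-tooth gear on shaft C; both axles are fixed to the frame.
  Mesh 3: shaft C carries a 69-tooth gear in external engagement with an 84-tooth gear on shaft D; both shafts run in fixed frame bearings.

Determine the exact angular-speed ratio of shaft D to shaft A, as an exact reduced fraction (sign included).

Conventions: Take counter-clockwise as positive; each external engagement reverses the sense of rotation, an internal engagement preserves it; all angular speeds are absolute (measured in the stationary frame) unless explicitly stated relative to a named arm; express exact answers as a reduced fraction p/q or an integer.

-1265/868

class = fixed-axis compound train [3 meshes; 3 ratios multiply, 3 sense flips]
mesh 1 [55T→38T]: running ratio 55/38, sense −
mesh 2 [38T→31T]: running ratio 55/31, sense +
mesh 3 [69T→84T]: running ratio 1265/868, sense −
ω_out/ω_in = -1265/868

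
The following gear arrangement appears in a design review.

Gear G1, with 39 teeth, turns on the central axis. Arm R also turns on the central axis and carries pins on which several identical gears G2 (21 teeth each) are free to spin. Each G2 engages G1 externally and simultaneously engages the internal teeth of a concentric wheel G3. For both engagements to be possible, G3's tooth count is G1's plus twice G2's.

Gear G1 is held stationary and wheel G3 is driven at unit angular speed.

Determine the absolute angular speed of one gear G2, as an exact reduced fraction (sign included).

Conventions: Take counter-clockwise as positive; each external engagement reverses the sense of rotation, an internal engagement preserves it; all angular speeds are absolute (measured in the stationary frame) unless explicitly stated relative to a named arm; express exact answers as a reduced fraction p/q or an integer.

recognized (axles ride arm R): planetary set, 39/21/81 teeth
ring teeth: 39 + 2·21 = 81
39(ω_sun−ω_arm) = −81(ω_ring−ω_arm),  ω_sun = 0, ω_ring = 1
39(0−ω_arm) = −81(1−ω_arm)  ⇒  120·ω_arm = 81  ⇒  ω_arm = 27/40
sun–planet mesh: 39·(0−27/40) = −21·(ω_p−ω_arm)  ⇒  ω_p−ω_arm = 351/280
ω_p = 27/40 + 351/280 = 27/14
exact speed ratio = 27/14

27/14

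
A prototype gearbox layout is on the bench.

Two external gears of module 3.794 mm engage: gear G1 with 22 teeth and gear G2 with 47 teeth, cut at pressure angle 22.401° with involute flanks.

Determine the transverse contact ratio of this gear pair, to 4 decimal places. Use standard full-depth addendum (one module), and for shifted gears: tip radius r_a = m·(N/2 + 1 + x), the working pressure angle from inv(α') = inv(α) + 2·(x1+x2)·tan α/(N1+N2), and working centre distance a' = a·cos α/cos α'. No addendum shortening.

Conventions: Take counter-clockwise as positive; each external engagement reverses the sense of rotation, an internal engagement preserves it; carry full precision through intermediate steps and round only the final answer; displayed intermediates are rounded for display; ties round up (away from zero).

recognized (one external pair, fixed centres): single-mesh tooth geometry, m = 3.794, N1 = 22, N2 = 47
base radii: r_b1 = 38.584727, r_b2 = 82.431007
tip radii: r_a1 = 45.528000, r_a2 = 92.953000
no profile shift: α' = α, a' = a
action lengths: √(r_a1²−r_b1²) = 24.166457, √(r_a2²−r_b2²) = 42.957995
base pitch p_b = π·m·cos α = 11.019772
CR = (24.166457 + 42.957995 − 130.893000·sin 22.40100°)/11.019772 = 1.564723
contact ratio ≈ 1.5647

1.5647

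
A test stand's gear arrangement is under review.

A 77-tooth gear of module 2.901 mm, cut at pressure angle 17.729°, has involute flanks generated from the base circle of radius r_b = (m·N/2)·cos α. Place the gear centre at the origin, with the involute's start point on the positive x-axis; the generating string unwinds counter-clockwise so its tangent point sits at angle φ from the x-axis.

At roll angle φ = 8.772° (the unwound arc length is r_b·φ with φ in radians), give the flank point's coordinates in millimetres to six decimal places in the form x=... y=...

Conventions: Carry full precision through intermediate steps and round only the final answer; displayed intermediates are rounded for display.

x=107.623640 y=0.126960

recognized (one wheel, involute flank): single-mesh tooth geometry, m = 2.901, N = 77
pitch radius r_p = m·N/2 = 2.901·77/2 = 111.688500
base radius r_b = r_p·cos α = 111.688500·cos 17.729° = 106.384131
roll angle φ = 8.772° = 0.15310028 rad
x = r_b·(cos φ + φ·sin φ) = 107.623640
y = r_b·(sin φ − φ·cos φ) = 0.126960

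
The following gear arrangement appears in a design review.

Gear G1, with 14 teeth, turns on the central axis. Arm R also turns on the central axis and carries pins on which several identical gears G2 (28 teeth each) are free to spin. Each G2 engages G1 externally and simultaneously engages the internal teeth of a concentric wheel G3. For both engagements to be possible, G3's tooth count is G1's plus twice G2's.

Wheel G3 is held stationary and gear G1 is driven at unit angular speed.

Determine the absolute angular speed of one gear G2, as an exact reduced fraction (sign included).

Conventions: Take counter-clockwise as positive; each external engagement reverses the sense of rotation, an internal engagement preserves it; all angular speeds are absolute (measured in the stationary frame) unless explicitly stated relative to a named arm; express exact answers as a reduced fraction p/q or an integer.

class = planetary set [G3 = 14+2·28 = 70; Willis about the carrier]
ring teeth: 14 + 2·28 = 70
14(ω_sun−ω_arm) = −70(ω_ring−ω_arm),  ω_ring = 0, ω_sun = 1
14(1−ω_arm) = −70(0−ω_arm)  ⇒  84·ω_arm = 14  ⇒  ω_arm = 1/6
sun–planet mesh: 14·(1−1/6) = −28·(ω_p−ω_arm)  ⇒  ω_p−ω_arm = -5/12
ω_p = 1/6 − 5/12 = -1/4
exact speed ratio = -1/4

-1/4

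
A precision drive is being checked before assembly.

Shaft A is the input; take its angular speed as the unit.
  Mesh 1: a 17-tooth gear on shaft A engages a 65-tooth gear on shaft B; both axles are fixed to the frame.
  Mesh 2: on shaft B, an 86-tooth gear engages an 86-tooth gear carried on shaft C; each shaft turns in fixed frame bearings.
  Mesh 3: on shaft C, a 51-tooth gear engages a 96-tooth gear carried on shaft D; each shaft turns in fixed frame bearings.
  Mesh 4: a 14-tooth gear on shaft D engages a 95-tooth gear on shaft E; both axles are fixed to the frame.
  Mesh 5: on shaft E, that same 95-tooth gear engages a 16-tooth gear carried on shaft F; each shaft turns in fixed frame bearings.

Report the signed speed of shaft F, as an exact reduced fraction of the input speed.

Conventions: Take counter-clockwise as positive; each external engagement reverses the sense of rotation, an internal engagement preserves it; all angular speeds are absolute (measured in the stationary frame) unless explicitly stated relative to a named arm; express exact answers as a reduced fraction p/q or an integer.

5-mesh fixed-axis compound train (all bearings frame-fixed)
mesh 1 [17T→65T]: |ω|/ω_in = 1×17/65 = 17/65, sense flips to −
mesh 2 [86T→86T]: |ω|/ω_in = (17/65)×86/86 = 17/65, sense flips to +
mesh 3 [51T→96T]: |ω|/ω_in = (17/65)×51/96 = 289/2080, sense flips to −
mesh 4 [14T→95T]: |ω|/ω_in = (289/2080)×14/95 = 2023/98800, sense flips to +
mesh 5 [95T→16T]: |ω|/ω_in = (2023/98800)×95/16 = 2023/16640, sense flips to −
signed output speed (× input speed) = -2023/16640

-2023/16640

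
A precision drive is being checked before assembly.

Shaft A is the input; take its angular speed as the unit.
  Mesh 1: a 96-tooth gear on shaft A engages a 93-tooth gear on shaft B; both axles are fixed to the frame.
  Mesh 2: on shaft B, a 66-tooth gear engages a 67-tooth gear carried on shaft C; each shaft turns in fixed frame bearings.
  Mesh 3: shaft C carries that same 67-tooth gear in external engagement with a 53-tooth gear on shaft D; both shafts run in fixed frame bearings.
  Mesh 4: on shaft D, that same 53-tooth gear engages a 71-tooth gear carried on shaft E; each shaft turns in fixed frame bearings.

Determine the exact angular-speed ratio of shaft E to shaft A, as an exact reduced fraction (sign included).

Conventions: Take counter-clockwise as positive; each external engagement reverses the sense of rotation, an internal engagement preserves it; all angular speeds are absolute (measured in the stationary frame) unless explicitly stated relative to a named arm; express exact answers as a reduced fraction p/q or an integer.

2112/2201

class = fixed-axis compound train [4 meshes; 4 ratios multiply, 4 sense flips]
mesh 1 [96T→93T]: running ratio 32/31, sense −
mesh 2 [66T→67T]: running ratio 2112/2077, sense +
mesh 3 [67T→53T]: running ratio 2112/1643, sense −
mesh 4 [53T→71T]: running ratio 2112/2201, sense +
ω_out/ω_in = 2112/2201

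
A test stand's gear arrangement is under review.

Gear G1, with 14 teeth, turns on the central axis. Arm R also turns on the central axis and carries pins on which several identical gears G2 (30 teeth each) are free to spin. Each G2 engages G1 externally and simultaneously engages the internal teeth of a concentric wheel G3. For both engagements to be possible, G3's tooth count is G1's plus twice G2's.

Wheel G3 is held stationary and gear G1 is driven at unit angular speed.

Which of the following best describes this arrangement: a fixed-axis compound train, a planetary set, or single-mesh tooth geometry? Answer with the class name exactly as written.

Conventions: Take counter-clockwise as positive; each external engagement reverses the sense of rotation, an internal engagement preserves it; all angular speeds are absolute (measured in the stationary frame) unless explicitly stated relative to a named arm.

planetary set

planetary set (14T centre, 30T on arm, 74T internal) — Willis relation
classification: planetary set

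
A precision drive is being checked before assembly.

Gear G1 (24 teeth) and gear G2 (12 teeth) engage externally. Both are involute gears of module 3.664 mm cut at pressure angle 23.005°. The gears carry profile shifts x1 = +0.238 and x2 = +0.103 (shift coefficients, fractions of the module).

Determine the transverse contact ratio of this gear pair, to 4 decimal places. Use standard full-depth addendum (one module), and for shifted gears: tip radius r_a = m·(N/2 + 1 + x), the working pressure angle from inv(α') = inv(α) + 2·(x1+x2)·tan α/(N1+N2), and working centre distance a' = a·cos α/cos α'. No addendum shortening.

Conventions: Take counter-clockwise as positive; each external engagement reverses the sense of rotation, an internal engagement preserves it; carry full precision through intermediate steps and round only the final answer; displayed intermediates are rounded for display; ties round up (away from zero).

topology: single-mesh involute geometry — m = 3.664, 24T/12T pair
base radii: r_b1 = 40.471258, r_b2 = 20.235629
tip radii: r_a1 = 48.504032, r_a2 = 26.025392
inv(α') = inv(23.005°) + 2·(+0.238+0.103)·tan α/(24+12) = 0.03110821  ⇒  α' = 25.29453°
a' = a·cos α / cos α' = 65.9520·cos 23.005°/cos 25.29453° = 67.144475
action lengths: √(r_a1²−r_b1²) = 26.734218, √(r_a2²−r_b2²) = 16.365829
base pitch p_b = π·m·cos α = 10.595351
CR = (26.734218 + 16.365829 − 67.144475·sin 25.29453°)/10.595351 = 1.360136
contact ratio ≈ 1.3601

1.3601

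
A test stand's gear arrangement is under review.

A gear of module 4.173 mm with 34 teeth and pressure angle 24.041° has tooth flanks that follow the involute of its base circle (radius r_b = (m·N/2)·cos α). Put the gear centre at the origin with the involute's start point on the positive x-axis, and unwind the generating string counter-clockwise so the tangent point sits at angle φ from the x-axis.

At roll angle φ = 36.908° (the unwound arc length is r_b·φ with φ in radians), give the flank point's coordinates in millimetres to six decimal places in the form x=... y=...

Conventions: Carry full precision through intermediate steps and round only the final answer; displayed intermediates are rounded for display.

class = single-mesh tooth geometry [base-circle involute, m = 4.173, 34T]
pitch radius r_p = m·N/2 = 4.173·34/2 = 70.941000
base radius r_b = r_p·cos α = 70.941000·cos 24.041° = 64.787164
roll angle φ = 36.908° = 0.64416612 rad
x = r_b·(cos φ + φ·sin φ) = 76.866284
y = r_b·(sin φ − φ·cos φ) = 5.536460

x=76.866284 y=5.536460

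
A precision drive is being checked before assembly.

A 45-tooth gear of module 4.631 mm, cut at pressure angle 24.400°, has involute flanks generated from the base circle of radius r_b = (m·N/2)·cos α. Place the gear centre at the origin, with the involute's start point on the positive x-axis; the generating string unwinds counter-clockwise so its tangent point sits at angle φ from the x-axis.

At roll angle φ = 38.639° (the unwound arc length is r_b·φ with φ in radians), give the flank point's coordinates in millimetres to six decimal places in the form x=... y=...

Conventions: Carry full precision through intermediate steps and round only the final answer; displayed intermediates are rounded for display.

x=114.076471 y=9.266851

topology: single-mesh involute geometry — m = 4.631, N = 45
pitch radius r_p = m·N/2 = 4.631·45/2 = 104.197500
base radius r_b = r_p·cos α = 104.197500·cos 24.400° = 94.890961
roll angle φ = 38.639° = 0.67437777 rad
x = r_b·(cos φ + φ·sin φ) = 114.076471
y = r_b·(sin φ − φ·cos φ) = 9.266851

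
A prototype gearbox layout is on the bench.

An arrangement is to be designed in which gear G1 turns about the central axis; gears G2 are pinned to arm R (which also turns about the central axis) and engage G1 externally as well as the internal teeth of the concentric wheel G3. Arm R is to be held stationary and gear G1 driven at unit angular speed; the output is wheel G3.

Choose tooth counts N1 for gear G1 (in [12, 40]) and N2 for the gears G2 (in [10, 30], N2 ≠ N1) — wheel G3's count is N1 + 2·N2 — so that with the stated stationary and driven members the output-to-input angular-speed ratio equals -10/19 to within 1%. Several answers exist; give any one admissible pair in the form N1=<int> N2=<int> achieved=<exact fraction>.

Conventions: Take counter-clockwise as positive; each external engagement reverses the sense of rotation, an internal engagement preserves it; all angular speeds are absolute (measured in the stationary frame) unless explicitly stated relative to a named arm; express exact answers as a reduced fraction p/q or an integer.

class = planetary set [ratio -10/19 wanted; Willis about the carrier]
Willis with ω_arm = 0: ω_ring/ω_sun = −N1/N3; set equal to -10/19  ⇒  N3/N1 = −1/(-10/19) = 19/10
N3 = N1 + 2·N2  ⇒  N2/N1 = (N3/N1 − 1)/2 = (19/10 − 1)/2 = 9/20
smallest multiple with N1 ≥ 12 and N2 ≥ 10: k = 2  ⇒  N1 = 2·20 = 40, N2 = 2·9 = 18 (N1 ≤ 40, N2 ≤ 30, N2 ≠ N1 ✓), N3 = 40 + 2·18 = 76
check: −N1/N3 with N1 = 40, N3 = 76 gives -10/19; |achieved − target| = 0 ≤ 1/190 ✓

N1=40 N2=18 achieved=-10/19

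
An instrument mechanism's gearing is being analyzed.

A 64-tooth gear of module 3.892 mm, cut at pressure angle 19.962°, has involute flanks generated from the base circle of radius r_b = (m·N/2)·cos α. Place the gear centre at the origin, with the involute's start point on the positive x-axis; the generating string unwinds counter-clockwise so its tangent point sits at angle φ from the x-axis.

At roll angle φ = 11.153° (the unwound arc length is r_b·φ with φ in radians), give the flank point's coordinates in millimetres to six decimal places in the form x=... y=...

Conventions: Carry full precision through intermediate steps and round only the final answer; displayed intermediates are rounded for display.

x=119.258134 y=0.286717

recognized (one wheel, involute flank): single-mesh tooth geometry, m = 3.892, N = 64
pitch radius r_p = m·N/2 = 3.892·64/2 = 124.544000
base radius r_b = r_p·cos α = 124.544000·cos 19.962° = 117.061303
roll angle φ = 11.153° = 0.19465657 rad
x = r_b·(cos φ + φ·sin φ) = 119.258134
y = r_b·(sin φ − φ·cos φ) = 0.286717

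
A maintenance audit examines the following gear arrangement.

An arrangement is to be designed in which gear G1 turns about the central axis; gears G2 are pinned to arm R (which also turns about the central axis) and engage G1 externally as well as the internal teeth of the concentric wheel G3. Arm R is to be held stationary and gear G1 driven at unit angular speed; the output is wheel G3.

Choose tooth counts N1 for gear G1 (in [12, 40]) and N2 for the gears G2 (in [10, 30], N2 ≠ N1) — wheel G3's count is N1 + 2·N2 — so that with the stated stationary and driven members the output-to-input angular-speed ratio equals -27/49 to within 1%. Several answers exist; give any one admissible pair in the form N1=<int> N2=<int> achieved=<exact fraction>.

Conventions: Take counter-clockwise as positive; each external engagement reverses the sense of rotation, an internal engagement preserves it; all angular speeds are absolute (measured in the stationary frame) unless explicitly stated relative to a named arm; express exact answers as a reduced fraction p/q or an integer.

planetary set to be sized for -27/49 (Willis relation)
Willis with ω_arm = 0: ω_ring/ω_sun = −N1/N3; set equal to -27/49  ⇒  N3/N1 = −1/(-27/49) = 49/27
N3 = N1 + 2·N2  ⇒  N2/N1 = (N3/N1 − 1)/2 = (49/27 − 1)/2 = 11/27
smallest multiple with N1 ≥ 12 and N2 ≥ 10: k = 1  ⇒  N1 = 1·27 = 27, N2 = 1·11 = 11 (N1 ≤ 40, N2 ≤ 30, N2 ≠ N1 ✓), N3 = 27 + 2·11 = 49
check: −N1/N3 with N1 = 27, N3 = 49 gives -27/49; |achieved − target| = 0 ≤ 27/4900 ✓

N1=27 N2=11 achieved=-27/49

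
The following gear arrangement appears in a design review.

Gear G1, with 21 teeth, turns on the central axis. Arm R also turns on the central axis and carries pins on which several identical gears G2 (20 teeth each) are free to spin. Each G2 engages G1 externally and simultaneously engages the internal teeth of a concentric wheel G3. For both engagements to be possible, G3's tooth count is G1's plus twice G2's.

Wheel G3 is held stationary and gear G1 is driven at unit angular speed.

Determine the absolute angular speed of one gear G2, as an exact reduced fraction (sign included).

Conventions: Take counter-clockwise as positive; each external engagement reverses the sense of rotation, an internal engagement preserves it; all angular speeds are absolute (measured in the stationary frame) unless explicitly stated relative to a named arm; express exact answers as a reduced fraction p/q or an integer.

-21/40

topology: planetary set — G1 21T / G2 20T / G3 61T, arm = carrier (Willis)
ring teeth: 21 + 2·20 = 61
21(ω_sun−ω_arm) = −61(ω_ring−ω_arm),  ω_ring = 0, ω_sun = 1
21(1−ω_arm) = −61(0−ω_arm)  ⇒  82·ω_arm = 21  ⇒  ω_arm = 21/82
sun–planet mesh: 21·(1−21/82) = −20·(ω_p−ω_arm)  ⇒  ω_p−ω_arm = -1281/1640
ω_p = 21/82 − 1281/1640 = -21/40
exact speed ratio = -21/40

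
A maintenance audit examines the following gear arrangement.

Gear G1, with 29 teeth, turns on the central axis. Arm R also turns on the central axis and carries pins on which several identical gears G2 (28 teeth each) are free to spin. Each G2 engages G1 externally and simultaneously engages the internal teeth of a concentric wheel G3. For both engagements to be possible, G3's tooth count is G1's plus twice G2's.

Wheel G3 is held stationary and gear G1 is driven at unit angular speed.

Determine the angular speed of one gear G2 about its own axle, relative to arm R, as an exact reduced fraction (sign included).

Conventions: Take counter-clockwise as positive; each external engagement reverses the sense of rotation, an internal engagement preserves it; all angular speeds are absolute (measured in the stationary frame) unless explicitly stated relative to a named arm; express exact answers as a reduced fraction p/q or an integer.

-2465/3192

topology: planetary set — G1 29T / G2 28T / G3 85T, arm = carrier (Willis)
ring teeth: 29 + 2·28 = 85
29(ω_sun−ω_arm) = −85(ω_ring−ω_arm),  ω_ring = 0, ω_sun = 1
29(1−ω_arm) = −85(0−ω_arm)  ⇒  114·ω_arm = 29  ⇒  ω_arm = 29/114
sun–planet mesh: 29·(1−29/114) = −28·(ω_p−ω_arm)  ⇒  ω_p−ω_arm = -2465/3192
exact speed ratio = -2465/3192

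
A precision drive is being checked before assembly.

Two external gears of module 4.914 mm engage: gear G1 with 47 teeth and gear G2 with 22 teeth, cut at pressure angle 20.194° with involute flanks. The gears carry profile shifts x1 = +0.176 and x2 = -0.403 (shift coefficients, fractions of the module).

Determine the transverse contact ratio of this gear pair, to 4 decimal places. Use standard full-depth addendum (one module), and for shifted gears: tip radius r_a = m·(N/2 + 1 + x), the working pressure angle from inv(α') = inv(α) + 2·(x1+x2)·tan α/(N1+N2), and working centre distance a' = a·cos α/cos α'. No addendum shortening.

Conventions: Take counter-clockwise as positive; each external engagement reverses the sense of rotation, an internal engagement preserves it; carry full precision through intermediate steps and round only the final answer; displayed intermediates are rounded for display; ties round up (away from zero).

class = single-mesh tooth geometry [involute pair 47T × 22T, m = 4.914]
base radii: r_b1 = 108.380411, r_b2 = 50.731256
tip radii: r_a1 = 121.257864, r_a2 = 56.987658
inv(α') = inv(20.194°) + 2·(+0.176-0.403)·tan α/(47+22) = 0.01293760  ⇒  α' = 19.10690°
a' = a·cos α / cos α' = 169.5330·cos 20.194°/cos 19.10690° = 168.388258
action lengths: √(r_a1²−r_b1²) = 54.379740, √(r_a2²−r_b2²) = 25.960216
base pitch p_b = π·m·cos α = 14.488813
CR = (54.379740 + 25.960216 − 168.388258·sin 19.10690°)/14.488813 = 1.740733
contact ratio ≈ 1.7407

1.7407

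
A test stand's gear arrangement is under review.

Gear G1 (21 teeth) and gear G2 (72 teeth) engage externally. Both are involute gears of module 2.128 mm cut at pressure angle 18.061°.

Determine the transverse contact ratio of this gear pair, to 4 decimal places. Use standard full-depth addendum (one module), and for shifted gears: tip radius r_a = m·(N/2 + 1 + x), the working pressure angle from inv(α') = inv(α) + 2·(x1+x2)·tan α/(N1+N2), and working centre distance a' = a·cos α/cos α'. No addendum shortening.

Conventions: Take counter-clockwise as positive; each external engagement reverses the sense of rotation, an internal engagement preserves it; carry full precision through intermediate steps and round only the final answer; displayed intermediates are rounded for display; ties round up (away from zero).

class = single-mesh tooth geometry [involute pair 21T × 72T, m = 2.128]
base radii: r_b1 = 21.243044, r_b2 = 72.833293
tip radii: r_a1 = 24.472000, r_a2 = 78.736000
no profile shift: α' = α, a' = a
action lengths: √(r_a1²−r_b1²) = 12.149563, √(r_a2²−r_b2²) = 29.911021
base pitch p_b = π·m·cos α = 6.355904
CR = (12.149563 + 29.911021 − 98.952000·sin 18.06100°)/6.355904 = 1.790864
contact ratio ≈ 1.7909

1.7909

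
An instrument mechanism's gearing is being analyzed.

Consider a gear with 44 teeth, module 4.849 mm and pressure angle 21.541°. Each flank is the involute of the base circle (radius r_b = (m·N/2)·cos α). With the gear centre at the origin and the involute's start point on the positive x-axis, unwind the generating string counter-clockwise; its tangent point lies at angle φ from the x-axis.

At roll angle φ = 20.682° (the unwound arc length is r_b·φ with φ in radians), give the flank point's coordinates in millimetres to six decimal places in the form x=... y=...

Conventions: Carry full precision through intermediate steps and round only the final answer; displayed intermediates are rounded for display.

x=105.482596 y=1.535498

single-mesh involute tooth geometry (44T wheel at module 4.849)
pitch radius r_p = m·N/2 = 4.849·44/2 = 106.678000
base radius r_b = r_p·cos α = 106.678000·cos 21.541° = 99.227082
roll angle φ = 20.682° = 0.36096900 rad
x = r_b·(cos φ + φ·sin φ) = 105.482596
y = r_b·(sin φ − φ·cos φ) = 1.535498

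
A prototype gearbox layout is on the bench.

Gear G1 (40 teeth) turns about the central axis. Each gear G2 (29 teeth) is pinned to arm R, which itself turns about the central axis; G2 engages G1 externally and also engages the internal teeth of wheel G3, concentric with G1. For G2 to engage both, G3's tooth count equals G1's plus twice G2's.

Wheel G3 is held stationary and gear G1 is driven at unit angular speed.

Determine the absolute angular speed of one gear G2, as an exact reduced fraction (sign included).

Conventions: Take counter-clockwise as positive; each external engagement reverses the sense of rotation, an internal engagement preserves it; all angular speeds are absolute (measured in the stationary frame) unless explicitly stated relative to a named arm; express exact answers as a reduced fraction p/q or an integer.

planetary set (40T centre, 29T on arm, 98T internal) — Willis relation
ring teeth: 40 + 2·29 = 98
40(ω_sun−ω_arm) = −98(ω_ring−ω_arm),  ω_ring = 0, ω_sun = 1
40(1−ω_arm) = −98(0−ω_arm)  ⇒  138·ω_arm = 40  ⇒  ω_arm = 20/69
sun–planet mesh: 40·(1−20/69) = −29·(ω_p−ω_arm)  ⇒  ω_p−ω_arm = -1960/2001
ω_p = 20/69 − 1960/2001 = -20/29
exact speed ratio = -20/29

-20/29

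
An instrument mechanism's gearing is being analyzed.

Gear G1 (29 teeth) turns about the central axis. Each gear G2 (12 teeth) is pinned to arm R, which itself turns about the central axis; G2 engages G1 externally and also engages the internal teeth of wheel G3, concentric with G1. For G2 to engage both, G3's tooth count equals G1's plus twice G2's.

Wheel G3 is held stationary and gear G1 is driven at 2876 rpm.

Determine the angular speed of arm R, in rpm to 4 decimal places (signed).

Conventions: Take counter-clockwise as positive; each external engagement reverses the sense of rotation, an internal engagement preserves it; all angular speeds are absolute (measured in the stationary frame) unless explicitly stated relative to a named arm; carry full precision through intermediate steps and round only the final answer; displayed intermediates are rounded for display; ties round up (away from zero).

+1017.1220 rpm

topology: planetary set — G1 29T / G2 12T / G3 53T, arm = carrier (Willis)
normalise by the input: solve with ω_sun = 1, then scale by 2876 rpm
ring teeth: 29 + 2·12 = 53
29(ω_sun−ω_arm) = −53(ω_ring−ω_arm),  ω_ring = 0, ω_sun = 1
29(1−ω_arm) = −53(0−ω_arm)  ⇒  82·ω_arm = 29  ⇒  ω_arm = 29/82
scale: ω_arm = 29/82 × 2876 rpm = +1017.1220 rpm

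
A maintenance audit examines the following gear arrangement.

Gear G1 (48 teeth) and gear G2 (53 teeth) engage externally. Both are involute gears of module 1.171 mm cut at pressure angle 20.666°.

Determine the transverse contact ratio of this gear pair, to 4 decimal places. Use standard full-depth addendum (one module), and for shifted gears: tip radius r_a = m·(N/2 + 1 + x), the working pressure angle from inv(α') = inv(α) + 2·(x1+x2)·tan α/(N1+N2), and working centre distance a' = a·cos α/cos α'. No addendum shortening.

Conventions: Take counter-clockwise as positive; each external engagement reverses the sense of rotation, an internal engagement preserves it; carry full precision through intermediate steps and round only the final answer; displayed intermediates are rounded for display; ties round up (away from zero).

1.7214

single-mesh involute tooth geometry (48T engaging 53T at module 1.171)
base radii: r_b1 = 26.295609, r_b2 = 29.034735
tip radii: r_a1 = 29.275000, r_a2 = 32.202500
no profile shift: α' = α, a' = a
action lengths: √(r_a1²−r_b1²) = 12.867267, √(r_a2²−r_b2²) = 13.927855
base pitch p_b = π·m·cos α = 3.442087
CR = (12.867267 + 13.927855 − 59.135500·sin 20.66600°)/3.442087 = 1.721351
contact ratio ≈ 1.7214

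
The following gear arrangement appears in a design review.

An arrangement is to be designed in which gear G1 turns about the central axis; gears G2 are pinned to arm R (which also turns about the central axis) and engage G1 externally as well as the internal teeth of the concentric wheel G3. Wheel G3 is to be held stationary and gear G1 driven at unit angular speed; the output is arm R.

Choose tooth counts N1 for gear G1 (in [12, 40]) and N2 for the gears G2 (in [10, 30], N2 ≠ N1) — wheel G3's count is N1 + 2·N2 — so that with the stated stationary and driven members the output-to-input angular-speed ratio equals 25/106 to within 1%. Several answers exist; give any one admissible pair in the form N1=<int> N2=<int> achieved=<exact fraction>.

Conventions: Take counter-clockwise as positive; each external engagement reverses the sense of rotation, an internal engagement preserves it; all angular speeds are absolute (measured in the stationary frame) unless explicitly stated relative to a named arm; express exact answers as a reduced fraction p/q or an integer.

N1=25 N2=28 achieved=25/106

class = planetary set [ratio 25/106 wanted; Willis about the carrier]
Willis with ω_ring = 0: ω_arm/ω_sun = N1/(N1+N3); set equal to 25/106  ⇒  N3/N1 = 1/(25/106) − 1 = 81/25
N3 = N1 + 2·N2  ⇒  N2/N1 = (N3/N1 − 1)/2 = (81/25 − 1)/2 = 28/25
smallest multiple with N1 ≥ 12 and N2 ≥ 10: k = 1  ⇒  N1 = 1·25 = 25, N2 = 1·28 = 28 (N1 ≤ 40, N2 ≤ 30, N2 ≠ N1 ✓), N3 = 25 + 2·28 = 81
check: N1/(N1+N3) with N1 = 25, N3 = 81 gives 25/106; |achieved − target| = 0 ≤ 1/424 ✓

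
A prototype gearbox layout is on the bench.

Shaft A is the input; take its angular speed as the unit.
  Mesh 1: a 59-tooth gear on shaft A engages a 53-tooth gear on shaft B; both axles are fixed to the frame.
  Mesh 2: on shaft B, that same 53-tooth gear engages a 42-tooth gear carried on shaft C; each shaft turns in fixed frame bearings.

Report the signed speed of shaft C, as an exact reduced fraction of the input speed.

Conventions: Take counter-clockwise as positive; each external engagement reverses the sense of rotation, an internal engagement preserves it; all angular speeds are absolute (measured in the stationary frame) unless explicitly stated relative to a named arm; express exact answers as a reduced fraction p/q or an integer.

2-mesh fixed-axis compound train (all bearings frame-fixed)
mesh 1 [59T→53T]: |ω|/ω_in = 1×59/53 = 59/53, sense flips to −
mesh 2 [53T→42T]: |ω|/ω_in = (59/53)×53/42 = 59/42, sense flips to +
signed output speed (× input speed) = 59/42

59/42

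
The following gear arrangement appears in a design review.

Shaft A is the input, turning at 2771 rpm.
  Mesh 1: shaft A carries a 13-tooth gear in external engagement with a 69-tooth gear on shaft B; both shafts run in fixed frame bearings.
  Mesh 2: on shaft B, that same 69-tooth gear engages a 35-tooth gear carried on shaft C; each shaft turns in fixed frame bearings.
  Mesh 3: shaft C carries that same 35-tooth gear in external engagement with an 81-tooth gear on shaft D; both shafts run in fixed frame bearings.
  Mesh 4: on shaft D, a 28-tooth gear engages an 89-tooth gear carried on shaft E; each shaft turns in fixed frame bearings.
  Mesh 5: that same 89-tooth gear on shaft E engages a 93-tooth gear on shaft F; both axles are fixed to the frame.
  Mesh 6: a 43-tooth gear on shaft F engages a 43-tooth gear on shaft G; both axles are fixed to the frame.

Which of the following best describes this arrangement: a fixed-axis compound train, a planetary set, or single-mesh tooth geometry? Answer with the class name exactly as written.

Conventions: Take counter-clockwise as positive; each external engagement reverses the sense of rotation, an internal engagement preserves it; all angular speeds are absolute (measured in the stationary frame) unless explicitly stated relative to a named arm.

fixed-axis compound train

topology: fixed-axis compound train — 6 meshes, A→G
classification: fixed-axis compound train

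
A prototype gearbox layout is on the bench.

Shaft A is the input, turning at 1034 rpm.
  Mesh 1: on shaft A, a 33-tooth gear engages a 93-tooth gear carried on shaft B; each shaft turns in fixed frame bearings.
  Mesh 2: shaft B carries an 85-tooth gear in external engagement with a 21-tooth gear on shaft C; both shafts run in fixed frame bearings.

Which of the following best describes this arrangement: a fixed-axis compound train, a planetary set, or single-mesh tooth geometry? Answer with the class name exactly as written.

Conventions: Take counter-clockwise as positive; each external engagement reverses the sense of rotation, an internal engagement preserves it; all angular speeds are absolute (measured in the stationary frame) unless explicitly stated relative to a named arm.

2-mesh fixed-axis compound train (all bearings frame-fixed)
classification: fixed-axis compound train

fixed-axis compound train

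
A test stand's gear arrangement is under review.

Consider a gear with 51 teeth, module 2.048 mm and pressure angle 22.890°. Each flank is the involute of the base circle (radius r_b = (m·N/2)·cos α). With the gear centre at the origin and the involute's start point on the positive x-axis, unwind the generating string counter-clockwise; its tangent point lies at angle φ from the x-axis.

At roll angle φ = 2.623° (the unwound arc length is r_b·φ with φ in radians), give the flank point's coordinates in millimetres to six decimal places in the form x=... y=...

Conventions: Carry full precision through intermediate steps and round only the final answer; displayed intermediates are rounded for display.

x=48.161923 y=0.001538

recognized (one wheel, involute flank): single-mesh tooth geometry, m = 2.048, N = 51
pitch radius r_p = m·N/2 = 2.048·51/2 = 52.224000
base radius r_b = r_p·cos α = 52.224000·cos 22.890° = 48.111533
roll angle φ = 2.623° = 0.04577999 rad
x = r_b·(cos φ + φ·sin φ) = 48.161923
y = r_b·(sin φ − φ·cos φ) = 0.001538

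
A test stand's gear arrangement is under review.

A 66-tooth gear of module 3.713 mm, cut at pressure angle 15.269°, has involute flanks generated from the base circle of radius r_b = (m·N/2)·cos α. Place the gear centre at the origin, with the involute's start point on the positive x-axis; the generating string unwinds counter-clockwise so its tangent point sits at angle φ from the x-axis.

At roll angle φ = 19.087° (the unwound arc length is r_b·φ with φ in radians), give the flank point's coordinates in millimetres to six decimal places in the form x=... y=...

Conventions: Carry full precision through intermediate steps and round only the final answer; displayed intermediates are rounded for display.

single-mesh involute tooth geometry (66T wheel at module 3.713)
pitch radius r_p = m·N/2 = 3.713·66/2 = 122.529000
base radius r_b = r_p·cos α = 122.529000·cos 15.269° = 118.203732
roll angle φ = 19.087° = 0.33313099 rad
x = r_b·(cos φ + φ·sin φ) = 124.581784
y = r_b·(sin φ − φ·cos φ) = 1.440548

x=124.581784 y=1.440548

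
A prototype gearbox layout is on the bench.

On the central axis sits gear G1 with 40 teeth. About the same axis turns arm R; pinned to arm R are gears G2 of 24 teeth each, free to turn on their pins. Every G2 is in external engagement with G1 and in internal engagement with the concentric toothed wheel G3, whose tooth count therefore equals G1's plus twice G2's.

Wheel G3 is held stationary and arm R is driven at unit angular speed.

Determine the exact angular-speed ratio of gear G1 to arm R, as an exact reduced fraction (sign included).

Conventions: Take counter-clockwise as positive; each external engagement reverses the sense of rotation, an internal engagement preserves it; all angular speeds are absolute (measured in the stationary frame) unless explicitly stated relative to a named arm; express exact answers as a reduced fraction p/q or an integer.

class = planetary set [G3 = 40+2·24 = 88; Willis about the carrier]
ring teeth: 40 + 2·24 = 88
40(ω_sun−ω_arm) = −88(ω_ring−ω_arm),  ω_ring = 0, ω_arm = 1
ω_sun = 1 − (88/40)(0−1) = 16/5
ω_out/ω_in = 16/5

16/5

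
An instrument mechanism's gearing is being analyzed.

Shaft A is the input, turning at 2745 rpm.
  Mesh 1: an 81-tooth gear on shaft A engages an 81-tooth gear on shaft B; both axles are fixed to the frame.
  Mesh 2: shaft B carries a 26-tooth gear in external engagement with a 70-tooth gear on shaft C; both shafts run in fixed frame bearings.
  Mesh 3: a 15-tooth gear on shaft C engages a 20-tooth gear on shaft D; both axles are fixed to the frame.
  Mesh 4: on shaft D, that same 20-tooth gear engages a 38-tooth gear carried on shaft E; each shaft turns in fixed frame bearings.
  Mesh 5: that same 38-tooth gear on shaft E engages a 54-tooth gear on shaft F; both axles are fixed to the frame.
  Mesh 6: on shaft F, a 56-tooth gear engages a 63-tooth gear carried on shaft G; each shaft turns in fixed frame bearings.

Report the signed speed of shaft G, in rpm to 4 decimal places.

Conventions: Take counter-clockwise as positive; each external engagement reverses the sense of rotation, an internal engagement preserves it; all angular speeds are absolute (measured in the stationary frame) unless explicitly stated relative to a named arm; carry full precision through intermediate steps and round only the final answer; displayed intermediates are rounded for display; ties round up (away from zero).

+251.7460 rpm

6-mesh fixed-axis compound train (all bearings frame-fixed)
mesh 1 [81T→81T]: ω = 2745.0000×81/81 = 2745.0000 rpm, sense flips to −
mesh 2 [26T→70T]: ω = 2745.0000×26/70 = 1019.5714 rpm, sense flips to +
mesh 3 [15T→20T]: ω = 1019.5714×15/20 = 764.6786 rpm, sense flips to −
mesh 4 [20T→38T]: ω = 764.6786×20/38 = 402.4624 rpm, sense flips to +
mesh 5 [38T→54T]: ω = 402.4624×38/54 = 283.2143 rpm, sense flips to −
mesh 6 [56T→63T]: ω = 283.2143×56/63 = 251.7460 rpm, sense flips to +
signed output speed = +251.7460 rpm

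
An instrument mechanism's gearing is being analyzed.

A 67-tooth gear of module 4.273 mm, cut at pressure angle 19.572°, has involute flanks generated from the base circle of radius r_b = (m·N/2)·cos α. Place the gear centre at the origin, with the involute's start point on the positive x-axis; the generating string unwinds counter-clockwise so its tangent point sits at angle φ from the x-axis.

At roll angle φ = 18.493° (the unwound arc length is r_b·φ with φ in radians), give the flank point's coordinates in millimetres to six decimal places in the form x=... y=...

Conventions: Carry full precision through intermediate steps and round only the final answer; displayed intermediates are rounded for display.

x=141.718206 y=1.496003

topology: single-mesh involute geometry — m = 4.273, N = 67
pitch radius r_p = m·N/2 = 4.273·67/2 = 143.145500
base radius r_b = r_p·cos α = 143.145500·cos 19.572° = 134.874735
roll angle φ = 18.493° = 0.32276374 rad
x = r_b·(cos φ + φ·sin φ) = 141.718206
y = r_b·(sin φ − φ·cos φ) = 1.496003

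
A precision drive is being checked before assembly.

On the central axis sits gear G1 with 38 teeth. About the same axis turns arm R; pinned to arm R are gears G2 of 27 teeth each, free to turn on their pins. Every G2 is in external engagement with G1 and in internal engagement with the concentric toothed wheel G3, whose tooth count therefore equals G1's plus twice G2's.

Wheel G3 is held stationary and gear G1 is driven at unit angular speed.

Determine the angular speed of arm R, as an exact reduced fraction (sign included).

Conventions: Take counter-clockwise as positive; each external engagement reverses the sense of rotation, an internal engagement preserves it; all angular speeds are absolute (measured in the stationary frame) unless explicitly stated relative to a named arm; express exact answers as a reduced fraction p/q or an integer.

topology: planetary set — G1 38T / G2 27T / G3 92T, arm = carrier (Willis)
ring teeth: 38 + 2·27 = 92
38(ω_sun−ω_arm) = −92(ω_ring−ω_arm),  ω_ring = 0, ω_sun = 1
38(1−ω_arm) = −92(0−ω_arm)  ⇒  130·ω_arm = 38  ⇒  ω_arm = 19/65
exact speed ratio = 19/65

19/65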